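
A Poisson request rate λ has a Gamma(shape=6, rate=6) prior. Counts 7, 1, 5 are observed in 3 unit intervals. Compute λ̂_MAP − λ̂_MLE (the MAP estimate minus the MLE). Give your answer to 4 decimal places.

MAP − MLE = -2.3333

Σxᵢ = 13. Posterior is Gamma(19, 9); MAP = (19−1)/9 = 18/9 ≈ 2.00000.
MLE = x̄ = 13/3 ≈ 4.33333.
Difference = 18/9 − 13/3 = -7/3 ≈ -2.3333.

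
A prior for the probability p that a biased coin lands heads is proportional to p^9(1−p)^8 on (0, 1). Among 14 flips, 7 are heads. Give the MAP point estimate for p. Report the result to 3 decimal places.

p̂_MAP = 0.516

The prior density ∝ p^9(1−p)^8 is the kernel of Beta(10, 9).
Data: 7 successes in 14 trials. The binomial likelihood contributes p^7(1−p)^7, so the posterior is Beta(10+7, 9+7) = Beta(17, 16).
For Beta(a, b) with a, b > 1 the mode is (a−1)/(a+b−2) = 16/31 ≈ 0.516.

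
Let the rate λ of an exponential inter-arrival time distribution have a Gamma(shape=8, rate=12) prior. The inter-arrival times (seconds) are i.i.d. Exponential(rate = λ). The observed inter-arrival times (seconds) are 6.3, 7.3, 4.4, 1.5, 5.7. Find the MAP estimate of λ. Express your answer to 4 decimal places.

λ̂_MAP = 0.3226

The Exponential(rate=λ) likelihood is ∝ λ^n e^(−λΣtᵢ). Here n = 5 and Σtᵢ = 6.3 + 7.3 + 4.4 + 1.5 + 5.7 = 25.2.
Posterior ∝ λ^7e^(−12λ) · λ^5e^(−25.2λ) = λ^12e^(−37.2λ), i.e. Gamma(13, 37.2).
Mode = (a−1)/b = 12/37.2 ≈ 0.3226.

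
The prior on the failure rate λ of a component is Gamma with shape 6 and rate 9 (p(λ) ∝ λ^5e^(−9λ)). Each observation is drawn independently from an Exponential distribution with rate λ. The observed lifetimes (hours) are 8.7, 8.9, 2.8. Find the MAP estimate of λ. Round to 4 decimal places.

The Exponential(rate=λ) likelihood is ∝ λ^n e^(−λΣtᵢ). Here n = 3 and Σtᵢ = 8.7 + 8.9 + 2.8 = 20.4.
Posterior ∝ λ^5e^(−9λ) · λ^3e^(−20.4λ) = λ^8e^(−29.4λ), i.e. Gamma(9, 29.4).
Mode = (a−1)/b = 8/29.4 ≈ 0.2721.

λ̂_MAP = 0.2721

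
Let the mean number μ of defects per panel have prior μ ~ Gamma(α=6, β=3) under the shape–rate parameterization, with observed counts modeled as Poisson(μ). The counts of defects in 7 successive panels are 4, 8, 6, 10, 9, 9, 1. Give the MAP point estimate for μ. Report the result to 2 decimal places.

μ̂_MAP = 5.20

Σxᵢ = 4+8+6+10+9+9+1 = 47, with n = 7.
Posterior ∝ μ^5e^(−3μ) · μ^47e^(−7μ) = μ^52e^(−10μ), i.e. Gamma(shape=53, rate=10).
The mode of a Gamma(a, b) with a ≥ 1 (shape–rate) is (a−1)/b = 52/10 ≈ 5.20.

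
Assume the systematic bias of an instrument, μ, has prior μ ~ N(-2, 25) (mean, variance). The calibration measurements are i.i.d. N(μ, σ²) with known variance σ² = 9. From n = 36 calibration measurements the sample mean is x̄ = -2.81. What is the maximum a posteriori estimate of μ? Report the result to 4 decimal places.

n = 36, x̄ = -2.81.
For a Normal prior and Normal likelihood with known variance, the posterior is Normal; its mode equals its mean, the precision-weighted average.
Prior precision 1/σ₀² = 1/25 = 0.04; data precision n/σ² = 36/9 = 4.
μ̂ = (0.04·(-2) + 4·(-2.81)) / (0.04 + 4) = (-11.32)/4.04 = -283/101 ≈ -2.8020.

μ̂_MAP = -2.8020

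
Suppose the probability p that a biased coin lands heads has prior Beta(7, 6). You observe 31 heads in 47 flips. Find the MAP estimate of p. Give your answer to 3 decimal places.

Prior: Beta(7, 6).
Data: 31 successes in 47 trials. The binomial likelihood contributes p^31(1−p)^16, so the posterior is Beta(7+31, 6+16) = Beta(38, 22).
For Beta(a, b) with a, b > 1 the mode is (a−1)/(a+b−2) = 37/58 ≈ 0.638.

p̂_MAP = 0.638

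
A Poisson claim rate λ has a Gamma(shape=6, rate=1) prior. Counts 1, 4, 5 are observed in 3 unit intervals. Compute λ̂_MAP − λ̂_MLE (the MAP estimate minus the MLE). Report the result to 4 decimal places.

MAP − MLE = 0.4167

Σxᵢ = 10. Posterior is Gamma(16, 4); MAP = (16−1)/4 = 15/4 ≈ 3.75000.
MLE = x̄ = 10/3 ≈ 3.33333.
Difference = 15/4 − 10/3 = 5/12 ≈ 0.4167.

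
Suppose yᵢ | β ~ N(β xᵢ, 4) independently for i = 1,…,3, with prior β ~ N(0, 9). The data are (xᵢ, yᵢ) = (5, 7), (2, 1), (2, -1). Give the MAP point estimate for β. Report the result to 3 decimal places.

log p(β | y) = −Σ(yᵢ − βxᵢ)²/(2·4) − β²/(2·9) + const.
Setting the derivative to zero: Σxᵢ(yᵢ − βxᵢ)/4 − β/9 = 0, so β = Σxᵢyᵢ / (Σxᵢ² + σ²/τ²).
Σxᵢyᵢ = 5·7 + 2·1 + 2·(-1) = 35; Σxᵢ² = 33; σ²/τ² = 4/9.
β̂_MAP = 35 / (33 + 4/9) = 35/(301/9) = 45/43 ≈ 1.047.

β̂_MAP = 1.047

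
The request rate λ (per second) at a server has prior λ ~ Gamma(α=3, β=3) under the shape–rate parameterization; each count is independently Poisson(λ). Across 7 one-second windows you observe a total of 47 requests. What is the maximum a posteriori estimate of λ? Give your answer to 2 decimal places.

Σxᵢ = 47, n = 7.
Posterior ∝ λ^2e^(−3λ) · λ^47e^(−7λ) = λ^49e^(−10λ), i.e. Gamma(shape=50, rate=10).
The mode of a Gamma(a, b) with a ≥ 1 (shape–rate) is (a−1)/b = 49/10 ≈ 4.90.

λ̂_MAP = 4.90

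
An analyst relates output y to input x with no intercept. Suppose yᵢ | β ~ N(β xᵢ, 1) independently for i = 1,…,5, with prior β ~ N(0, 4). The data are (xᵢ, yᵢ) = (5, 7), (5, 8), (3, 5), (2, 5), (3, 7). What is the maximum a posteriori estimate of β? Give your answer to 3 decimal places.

β̂_MAP = 1.675

log p(β | y) = −Σ(yᵢ − βxᵢ)²/(2·1) − β²/(2·4) + const.
Setting the derivative to zero: Σxᵢ(yᵢ − βxᵢ)/1 − β/4 = 0, so β = Σxᵢyᵢ / (Σxᵢ² + σ²/τ²).
Σxᵢyᵢ = 5·7 + 5·8 + 3·5 + 2·5 + 3·7 = 121; Σxᵢ² = 72; σ²/τ² = 0.25.
β̂_MAP = 121 / (72 + 0.25) = 121/72.25 ≈ 1.675.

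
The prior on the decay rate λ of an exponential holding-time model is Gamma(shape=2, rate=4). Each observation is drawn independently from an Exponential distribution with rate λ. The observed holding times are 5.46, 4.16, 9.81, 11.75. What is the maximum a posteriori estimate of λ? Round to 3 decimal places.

The Exponential(rate=λ) likelihood is ∝ λ^n e^(−λΣtᵢ). Here n = 4 and Σtᵢ = 5.46 + 4.16 + 9.81 + 11.75 = 31.18.
Posterior ∝ λe^(−4λ) · λ^4e^(−31.18λ) = λ^5e^(−35.18λ), i.e. Gamma(6, 35.18).
Mode = (a−1)/b = 5/35.18 ≈ 0.142.

λ̂_MAP = 0.142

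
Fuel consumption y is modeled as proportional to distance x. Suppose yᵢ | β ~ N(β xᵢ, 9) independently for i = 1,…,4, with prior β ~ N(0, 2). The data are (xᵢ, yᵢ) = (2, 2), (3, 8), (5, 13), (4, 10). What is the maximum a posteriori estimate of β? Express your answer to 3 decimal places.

β̂_MAP = 2.274

log p(β | y) = −Σ(yᵢ − βxᵢ)²/(2·9) − β²/(2·2) + const.
Setting the derivative to zero: Σxᵢ(yᵢ − βxᵢ)/9 − β/2 = 0, so β = Σxᵢyᵢ / (Σxᵢ² + σ²/τ²).
Σxᵢyᵢ = 2·2 + 3·8 + 5·13 + 4·10 = 133; Σxᵢ² = 54; σ²/τ² = 4.5.
β̂_MAP = 133 / (54 + 4.5) = 133/58.5 ≈ 2.274.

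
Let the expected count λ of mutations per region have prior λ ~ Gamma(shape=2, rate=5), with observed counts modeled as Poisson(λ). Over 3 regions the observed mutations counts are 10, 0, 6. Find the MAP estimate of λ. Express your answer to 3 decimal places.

λ̂_MAP = 2.125

Σxᵢ = 10+0+6 = 16, with n = 3.
Posterior ∝ λe^(−5λ) · λ^16e^(−3λ) = λ^17e^(−8λ), i.e. Gamma(shape=18, rate=8).
The mode of a Gamma(a, b) with a ≥ 1 (shape–rate) is (a−1)/b = 17/8 ≈ 2.125.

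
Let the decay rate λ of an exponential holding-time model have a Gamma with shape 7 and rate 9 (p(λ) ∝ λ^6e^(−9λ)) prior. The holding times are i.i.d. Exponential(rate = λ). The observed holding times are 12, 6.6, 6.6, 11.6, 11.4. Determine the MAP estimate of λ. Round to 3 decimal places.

The Exponential(rate=λ) likelihood is ∝ λ^n e^(−λΣtᵢ). Here n = 5 and Σtᵢ = 12 + 6.6 + 6.6 + 11.6 + 11.4 = 48.2.
Posterior ∝ λ^6e^(−9λ) · λ^5e^(−48.2λ) = λ^11e^(−57.2λ), i.e. Gamma(12, 57.2).
Mode = (a−1)/b = 11/57.2 ≈ 0.192.

λ̂_MAP = 0.192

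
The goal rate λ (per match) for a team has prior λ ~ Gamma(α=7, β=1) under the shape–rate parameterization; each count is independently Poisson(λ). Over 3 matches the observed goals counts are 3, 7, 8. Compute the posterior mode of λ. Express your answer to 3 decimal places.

Σxᵢ = 3+7+8 = 18, with n = 3.
Posterior ∝ λ^6e^(−1λ) · λ^18e^(−3λ) = λ^24e^(−4λ), i.e. Gamma(shape=25, rate=4).
The mode of a Gamma(a, b) with a ≥ 1 (shape–rate) is (a−1)/b = 24/4 ≈ 6.000.

λ̂_MAP = 6.000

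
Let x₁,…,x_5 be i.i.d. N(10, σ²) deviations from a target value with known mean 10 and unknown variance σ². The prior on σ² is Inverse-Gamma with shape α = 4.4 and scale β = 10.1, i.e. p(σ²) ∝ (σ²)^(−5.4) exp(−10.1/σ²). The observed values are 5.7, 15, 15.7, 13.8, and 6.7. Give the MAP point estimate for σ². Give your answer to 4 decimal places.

σ̂²_MAP = 7.6905

Sum of squared deviations about the known mean: SS = (5.7−10)² + (15−10)² + (15.7−10)² + (13.8−10)² + (6.7−10)² = 101.31.
The Normal likelihood contributes (σ²)^(−n/2) exp(−SS/(2σ²)), so the posterior is Inverse-Gamma(α + n/2, β + SS/2) = Inverse-Gamma(6.9, 60.755).
The mode of Inverse-Gamma(a, b) is b/(a+1) = 60.755/7.9 ≈ 7.6905.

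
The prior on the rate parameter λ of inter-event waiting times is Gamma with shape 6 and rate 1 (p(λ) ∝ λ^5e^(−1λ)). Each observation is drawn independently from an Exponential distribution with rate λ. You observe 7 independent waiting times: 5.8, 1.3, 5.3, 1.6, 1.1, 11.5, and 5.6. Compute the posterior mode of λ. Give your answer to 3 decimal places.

λ̂_MAP = 0.361

The Exponential(rate=λ) likelihood is ∝ λ^n e^(−λΣtᵢ). Here n = 7 and Σtᵢ = 5.8 + 1.3 + 5.3 + 1.6 + 1.1 + 11.5 + 5.6 = 32.2.
Posterior ∝ λ^5e^(−1λ) · λ^7e^(−32.2λ) = λ^12e^(−33.2λ), i.e. Gamma(13, 33.2).
Mode = (a−1)/b = 12/33.2 ≈ 0.361.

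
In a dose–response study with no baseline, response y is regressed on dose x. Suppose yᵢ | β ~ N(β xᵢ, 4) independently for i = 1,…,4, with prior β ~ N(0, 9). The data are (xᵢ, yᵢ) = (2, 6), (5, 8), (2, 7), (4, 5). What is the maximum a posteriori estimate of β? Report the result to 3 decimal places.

log p(β | y) = −Σ(yᵢ − βxᵢ)²/(2·4) − β²/(2·9) + const.
Setting the derivative to zero: Σxᵢ(yᵢ − βxᵢ)/4 − β/9 = 0, so β = Σxᵢyᵢ / (Σxᵢ² + σ²/τ²).
Σxᵢyᵢ = 2·6 + 5·8 + 2·7 + 4·5 = 86; Σxᵢ² = 49; σ²/τ² = 4/9.
β̂_MAP = 86 / (49 + 4/9) = 86/(445/9) = 774/445 ≈ 1.739.

β̂_MAP = 1.739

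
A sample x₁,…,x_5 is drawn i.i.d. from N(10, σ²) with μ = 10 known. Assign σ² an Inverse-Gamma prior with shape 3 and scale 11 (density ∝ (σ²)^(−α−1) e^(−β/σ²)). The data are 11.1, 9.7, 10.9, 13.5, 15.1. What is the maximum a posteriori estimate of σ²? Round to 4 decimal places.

σ̂²_MAP = 4.7977

Sum of squared deviations about the known mean: SS = (11.1−10)² + (9.7−10)² + (10.9−10)² + (13.5−10)² + (15.1−10)² = 40.37.
The Normal likelihood contributes (σ²)^(−n/2) exp(−SS/(2σ²)), so the posterior is Inverse-Gamma(α + n/2, β + SS/2) = Inverse-Gamma(5.5, 31.185).
The mode of Inverse-Gamma(a, b) is b/(a+1) = 31.185/6.5 ≈ 4.7977.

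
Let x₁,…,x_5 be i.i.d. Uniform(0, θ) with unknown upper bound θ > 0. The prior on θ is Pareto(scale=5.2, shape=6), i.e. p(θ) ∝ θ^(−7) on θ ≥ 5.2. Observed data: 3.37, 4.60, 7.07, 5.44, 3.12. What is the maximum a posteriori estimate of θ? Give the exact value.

The Uniform(0, θ) likelihood is θ^(−n) for θ ≥ max(xᵢ), zero otherwise. Here max(xᵢ) = 7.07.
Posterior ∝ θ^(−7) · θ^(−5) = θ^(−12) on θ ≥ max(5.2, 7.07) = 7.07.
This density is strictly decreasing in θ, so the posterior mode lies at the lower boundary of the support.

θ̂_MAP = 7.07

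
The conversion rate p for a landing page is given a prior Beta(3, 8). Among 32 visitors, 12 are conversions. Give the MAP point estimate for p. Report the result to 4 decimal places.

p̂_MAP = 0.3415

Prior: Beta(3, 8).
Data: 12 successes in 32 trials. The binomial likelihood contributes p^12(1−p)^20, so the posterior is Beta(3+12, 8+20) = Beta(15, 28).
For Beta(a, b) with a, b > 1 the mode is (a−1)/(a+b−2) = 14/41 ≈ 0.3415.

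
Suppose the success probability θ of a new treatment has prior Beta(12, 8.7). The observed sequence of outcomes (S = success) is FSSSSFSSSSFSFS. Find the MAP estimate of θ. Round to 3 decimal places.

θ̂_MAP = 0.642

Prior: Beta(12, 8.7).
Data: 10 successes in 14 trials (from the sequence). The binomial likelihood contributes θ^10(1−θ)^4, so the posterior is Beta(12+10, 8.7+4) = Beta(22, 12.7).
For Beta(a, b) with a, b > 1 the mode is (a−1)/(a+b−2) = 21/32.7 ≈ 0.642.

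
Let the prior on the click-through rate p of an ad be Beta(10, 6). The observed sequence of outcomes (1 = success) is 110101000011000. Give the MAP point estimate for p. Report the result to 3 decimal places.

Prior: Beta(10, 6).
Data: 6 successes in 15 trials (from the sequence). The binomial likelihood contributes p^6(1−p)^9, so the posterior is Beta(10+6, 6+9) = Beta(16, 15).
For Beta(a, b) with a, b > 1 the mode is (a−1)/(a+b−2) = 15/29 ≈ 0.517.

p̂_MAP = 0.517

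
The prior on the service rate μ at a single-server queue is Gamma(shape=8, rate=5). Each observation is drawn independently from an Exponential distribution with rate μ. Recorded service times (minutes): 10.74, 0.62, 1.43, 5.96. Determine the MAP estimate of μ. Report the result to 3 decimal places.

μ̂_MAP = 0.463

The Exponential(rate=μ) likelihood is ∝ μ^n e^(−μΣtᵢ). Here n = 4 and Σtᵢ = 10.74 + 0.62 + 1.43 + 5.96 = 18.75.
Posterior ∝ μ^7e^(−5μ) · μ^4e^(−18.75μ) = μ^11e^(−23.75μ), i.e. Gamma(12, 23.75).
Mode = (a−1)/b = 11/23.75 ≈ 0.463.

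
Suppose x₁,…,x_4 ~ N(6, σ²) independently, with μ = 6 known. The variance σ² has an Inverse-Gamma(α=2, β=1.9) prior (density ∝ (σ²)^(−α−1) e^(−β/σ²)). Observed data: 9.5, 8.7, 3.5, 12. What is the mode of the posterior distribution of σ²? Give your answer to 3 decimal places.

σ̂²_MAP = 6.559

Sum of squared deviations about the known mean: SS = (9.5−6)² + (8.7−6)² + (3.5−6)² + (12−6)² = 61.79.
The Normal likelihood contributes (σ²)^(−n/2) exp(−SS/(2σ²)), so the posterior is Inverse-Gamma(α + n/2, β + SS/2) = Inverse-Gamma(4, 32.795).
The mode of Inverse-Gamma(a, b) is b/(a+1) = 32.795/5 ≈ 6.559.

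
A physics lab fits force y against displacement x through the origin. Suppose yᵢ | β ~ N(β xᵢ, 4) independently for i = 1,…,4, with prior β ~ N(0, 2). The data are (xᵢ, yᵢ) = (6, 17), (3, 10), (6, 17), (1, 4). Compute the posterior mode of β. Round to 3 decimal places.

log p(β | y) = −Σ(yᵢ − βxᵢ)²/(2·4) − β²/(2·2) + const.
Setting the derivative to zero: Σxᵢ(yᵢ − βxᵢ)/4 − β/2 = 0, so β = Σxᵢyᵢ / (Σxᵢ² + σ²/τ²).
Σxᵢyᵢ = 6·17 + 3·10 + 6·17 + 1·4 = 238; Σxᵢ² = 82; σ²/τ² = 2.
β̂_MAP = 238 / (82 + 2) = 238/84 ≈ 2.833.

β̂_MAP = 2.833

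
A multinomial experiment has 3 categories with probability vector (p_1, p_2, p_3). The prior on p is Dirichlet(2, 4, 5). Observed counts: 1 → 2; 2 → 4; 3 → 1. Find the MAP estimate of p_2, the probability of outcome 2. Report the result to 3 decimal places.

MAP estimate: 0.467

The posterior is Dirichlet(αᵢ + nᵢ) = Dirichlet(4, 8, 6).
For a Dirichlet(a₁,…,a_K) with all aᵢ > 1, the mode has j-th component (aⱼ − 1)/(Σaᵢ − K).
Here Σaᵢ = 18 and K = 3, so p_2 = (8 − 1)/(18 − 3) = 7/15 ≈ 0.467.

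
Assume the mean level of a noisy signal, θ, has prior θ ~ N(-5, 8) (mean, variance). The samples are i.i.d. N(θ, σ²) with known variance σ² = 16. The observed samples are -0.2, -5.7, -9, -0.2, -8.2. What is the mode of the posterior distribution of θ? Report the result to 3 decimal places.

θ̂_MAP = -4.757

n = 5; x̄ = ((-0.2) + (-5.7) + (-9) + (-0.2) + (-8.2))/5 = -23.3/5 = -4.66.
For a Normal prior and Normal likelihood with known variance, the posterior is Normal; its mode equals its mean, the precision-weighted average.
Prior precision 1/σ₀² = 1/8 = 0.125; data precision n/σ² = 5/16 = 0.3125.
θ̂ = (0.125·(-5) + 0.3125·(-4.66)) / (0.125 + 0.3125) = (-2.08125)/0.4375 = -333/70 ≈ -4.757.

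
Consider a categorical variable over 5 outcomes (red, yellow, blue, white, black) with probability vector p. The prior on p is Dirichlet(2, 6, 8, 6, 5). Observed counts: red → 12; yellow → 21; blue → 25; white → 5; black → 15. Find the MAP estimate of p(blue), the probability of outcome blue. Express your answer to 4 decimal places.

MAP estimate of p(blue) = 0.3200

The posterior is Dirichlet(αᵢ + nᵢ) = Dirichlet(14, 27, 33, 11, 20).
For a Dirichlet(a₁,…,a_K) with all aᵢ > 1, the mode has j-th component (aⱼ − 1)/(Σaᵢ − K).
Here Σaᵢ = 105 and K = 5, so p(blue) = (33 − 1)/(105 − 5) = 32/100 ≈ 0.3200.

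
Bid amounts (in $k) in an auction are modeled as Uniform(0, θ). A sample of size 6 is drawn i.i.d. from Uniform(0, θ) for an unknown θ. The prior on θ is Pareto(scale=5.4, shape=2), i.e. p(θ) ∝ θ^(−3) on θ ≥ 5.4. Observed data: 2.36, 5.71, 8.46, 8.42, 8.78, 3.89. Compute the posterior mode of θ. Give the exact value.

θ̂_MAP = 8.78

The Uniform(0, θ) likelihood is θ^(−n) for θ ≥ max(xᵢ), zero otherwise. Here max(xᵢ) = 8.78.
Posterior ∝ θ^(−3) · θ^(−6) = θ^(−9) on θ ≥ max(5.4, 8.78) = 8.78.
This density is strictly decreasing in θ, so the posterior mode lies at the lower boundary of the support.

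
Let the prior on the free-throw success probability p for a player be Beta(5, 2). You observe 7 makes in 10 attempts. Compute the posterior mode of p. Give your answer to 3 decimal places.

Prior: Beta(5, 2).
Data: 7 successes in 10 trials. The binomial likelihood contributes p^7(1−p)^3, so the posterior is Beta(5+7, 2+3) = Beta(12, 5).
For Beta(a, b) with a, b > 1 the mode is (a−1)/(a+b−2) = 11/15 ≈ 0.733.

p̂_MAP = 0.733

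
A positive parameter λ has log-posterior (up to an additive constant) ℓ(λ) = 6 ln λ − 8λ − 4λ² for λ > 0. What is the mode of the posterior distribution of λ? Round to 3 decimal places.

ℓ'(λ) = 6/λ − 8 − 8λ. Setting this to zero and multiplying by λ: 8λ² + 8λ − 6 = 0.
λ = (−8 + √(8² + 4·8·6)) / (2·8) = (−8 + √256) / 16 = (−8 + 16)/16 = 1/2.
ℓ''(λ) = −6/λ² − 8 < 0, confirming a maximum.

λ̂_MAP = 0.500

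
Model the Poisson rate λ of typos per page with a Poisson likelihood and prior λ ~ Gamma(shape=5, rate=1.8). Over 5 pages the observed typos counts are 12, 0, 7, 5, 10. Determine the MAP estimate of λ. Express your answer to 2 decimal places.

Σxᵢ = 12+0+7+5+10 = 34, with n = 5.
Posterior ∝ λ^4e^(−1.8λ) · λ^34e^(−5λ) = λ^38e^(−6.8λ), i.e. Gamma(shape=39, rate=6.8).
The mode of a Gamma(a, b) with a ≥ 1 (shape–rate) is (a−1)/b = 38/6.8 ≈ 5.59.

λ̂_MAP = 5.59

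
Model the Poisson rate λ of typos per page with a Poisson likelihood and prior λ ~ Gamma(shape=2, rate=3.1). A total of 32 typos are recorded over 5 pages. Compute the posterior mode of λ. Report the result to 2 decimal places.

Σxᵢ = 32, n = 5.
Posterior ∝ λe^(−3.1λ) · λ^32e^(−5λ) = λ^33e^(−8.1λ), i.e. Gamma(shape=34, rate=8.1).
The mode of a Gamma(a, b) with a ≥ 1 (shape–rate) is (a−1)/b = 33/8.1 ≈ 4.07.

λ̂_MAP = 4.07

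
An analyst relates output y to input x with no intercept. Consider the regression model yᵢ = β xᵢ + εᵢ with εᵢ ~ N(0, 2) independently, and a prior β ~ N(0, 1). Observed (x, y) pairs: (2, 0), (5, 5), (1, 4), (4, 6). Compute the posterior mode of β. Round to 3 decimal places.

β̂_MAP = 1.104

log p(β | y) = −Σ(yᵢ − βxᵢ)²/(2·2) − β²/(2·1) + const.
Setting the derivative to zero: Σxᵢ(yᵢ − βxᵢ)/2 − β/1 = 0, so β = Σxᵢyᵢ / (Σxᵢ² + σ²/τ²).
Σxᵢyᵢ = 2·0 + 5·5 + 1·4 + 4·6 = 53; Σxᵢ² = 46; σ²/τ² = 2.
β̂_MAP = 53 / (46 + 2) = 53/48 ≈ 1.104.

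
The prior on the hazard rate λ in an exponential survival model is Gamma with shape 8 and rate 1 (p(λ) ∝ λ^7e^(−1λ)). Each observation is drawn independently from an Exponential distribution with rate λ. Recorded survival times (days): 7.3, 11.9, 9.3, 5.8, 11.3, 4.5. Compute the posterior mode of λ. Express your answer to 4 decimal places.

The Exponential(rate=λ) likelihood is ∝ λ^n e^(−λΣtᵢ). Here n = 6 and Σtᵢ = 7.3 + 11.9 + 9.3 + 5.8 + 11.3 + 4.5 = 50.1.
Posterior ∝ λ^7e^(−1λ) · λ^6e^(−50.1λ) = λ^13e^(−51.1λ), i.e. Gamma(14, 51.1).
Mode = (a−1)/b = 13/51.1 ≈ 0.2544.

λ̂_MAP = 0.2544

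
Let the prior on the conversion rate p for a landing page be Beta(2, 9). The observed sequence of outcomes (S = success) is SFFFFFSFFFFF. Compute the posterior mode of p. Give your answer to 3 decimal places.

p̂_MAP = 0.143

Prior: Beta(2, 9).
Data: 2 successes in 12 trials (from the sequence). The binomial likelihood contributes p^2(1−p)^10, so the posterior is Beta(2+2, 9+10) = Beta(4, 19).
For Beta(a, b) with a, b > 1 the mode is (a−1)/(a+b−2) = 3/21 ≈ 0.143.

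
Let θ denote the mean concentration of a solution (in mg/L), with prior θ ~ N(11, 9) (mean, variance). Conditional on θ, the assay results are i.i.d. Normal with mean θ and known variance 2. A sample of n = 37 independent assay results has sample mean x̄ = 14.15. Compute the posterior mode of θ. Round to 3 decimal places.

θ̂_MAP = 14.131

n = 37, x̄ = 14.15.
For a Normal prior and Normal likelihood with known variance, the posterior is Normal; its mode equals its mean, the precision-weighted average.
Prior precision 1/σ₀² = 1/9; data precision n/σ² = 37/2 = 18.5.
θ̂ = ((1/9)·11 + 18.5·14.15) / (1/9 + 18.5) = (94679/360)/(335/18) = 94679/6700 ≈ 14.131.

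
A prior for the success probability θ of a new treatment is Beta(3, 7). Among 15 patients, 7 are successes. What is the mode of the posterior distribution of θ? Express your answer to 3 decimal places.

Prior: Beta(3, 7).
Data: 7 successes in 15 trials. The binomial likelihood contributes θ^7(1−θ)^8, so the posterior is Beta(3+7, 7+8) = Beta(10, 15).
For Beta(a, b) with a, b > 1 the mode is (a−1)/(a+b−2) = 9/23 ≈ 0.391.

θ̂_MAP = 0.391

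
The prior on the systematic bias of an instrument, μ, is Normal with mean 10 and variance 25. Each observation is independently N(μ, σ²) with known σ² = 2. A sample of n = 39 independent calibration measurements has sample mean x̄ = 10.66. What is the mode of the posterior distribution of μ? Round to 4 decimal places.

n = 39, x̄ = 10.66.
For a Normal prior and Normal likelihood with known variance, the posterior is Normal; its mode equals its mean, the precision-weighted average.
Prior precision 1/σ₀² = 1/25 = 0.04; data precision n/σ² = 39/2 = 19.5.
μ̂ = (0.04·10 + 19.5·10.66) / (0.04 + 19.5) = 208.27/19.54 = 20827/1954 ≈ 10.6586.

μ̂_MAP = 10.6586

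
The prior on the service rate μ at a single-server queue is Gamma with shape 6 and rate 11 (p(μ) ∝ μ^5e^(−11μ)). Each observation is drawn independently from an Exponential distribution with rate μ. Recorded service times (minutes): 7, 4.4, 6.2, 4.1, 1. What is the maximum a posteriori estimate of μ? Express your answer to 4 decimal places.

The Exponential(rate=μ) likelihood is ∝ μ^n e^(−μΣtᵢ). Here n = 5 and Σtᵢ = 7 + 4.4 + 6.2 + 4.1 + 1 = 22.7.
Posterior ∝ μ^5e^(−11μ) · μ^5e^(−22.7μ) = μ^10e^(−33.7μ), i.e. Gamma(11, 33.7).
Mode = (a−1)/b = 10/33.7 ≈ 0.2967.

μ̂_MAP = 0.2967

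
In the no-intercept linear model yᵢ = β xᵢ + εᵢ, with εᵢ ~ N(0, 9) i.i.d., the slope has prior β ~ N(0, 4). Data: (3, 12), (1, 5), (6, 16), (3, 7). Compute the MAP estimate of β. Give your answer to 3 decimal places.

β̂_MAP = 2.760

log p(β | y) = −Σ(yᵢ − βxᵢ)²/(2·9) − β²/(2·4) + const.
Setting the derivative to zero: Σxᵢ(yᵢ − βxᵢ)/9 − β/4 = 0, so β = Σxᵢyᵢ / (Σxᵢ² + σ²/τ²).
Σxᵢyᵢ = 3·12 + 1·5 + 6·16 + 3·7 = 158; Σxᵢ² = 55; σ²/τ² = 2.25.
β̂_MAP = 158 / (55 + 2.25) = 158/57.25 ≈ 2.760.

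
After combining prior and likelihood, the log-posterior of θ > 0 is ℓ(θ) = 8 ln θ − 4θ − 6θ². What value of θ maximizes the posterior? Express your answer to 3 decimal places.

θ̂_MAP = 0.667

ℓ'(θ) = 8/θ − 4 − 12θ. Setting this to zero and multiplying by θ: 12θ² + 4θ − 8 = 0.
θ = (−4 + √(4² + 4·12·8)) / (2·12) = (−4 + √400) / 24 = (−4 + 20)/24 = 2/3.
ℓ''(θ) = −8/θ² − 12 < 0, confirming a maximum.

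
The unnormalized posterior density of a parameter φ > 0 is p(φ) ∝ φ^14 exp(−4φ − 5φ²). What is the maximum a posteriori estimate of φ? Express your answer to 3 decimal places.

ℓ'(φ) = 14/φ − 4 − 10φ. Setting this to zero and multiplying by φ: 10φ² + 4φ − 14 = 0.
φ = (−4 + √(4² + 4·10·14)) / (2·10) = (−4 + √576) / 20 = (−4 + 24)/20 = 1.
ℓ''(φ) = −14/φ² − 10 < 0, confirming a maximum.

φ̂_MAP = 1.000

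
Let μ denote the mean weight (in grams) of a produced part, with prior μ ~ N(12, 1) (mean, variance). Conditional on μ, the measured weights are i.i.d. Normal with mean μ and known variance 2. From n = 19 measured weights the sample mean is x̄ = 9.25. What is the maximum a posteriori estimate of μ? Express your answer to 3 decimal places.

n = 19, x̄ = 9.25.
For a Normal prior and Normal likelihood with known variance, the posterior is Normal; its mode equals its mean, the precision-weighted average.
Prior precision 1/σ₀² = 1/1 = 1; data precision n/σ² = 19/2 = 9.5.
μ̂ = (1·12 + 9.5·9.25) / (1 + 9.5) = 99.875/10.5 = 799/84 ≈ 9.512.

μ̂_MAP = 9.512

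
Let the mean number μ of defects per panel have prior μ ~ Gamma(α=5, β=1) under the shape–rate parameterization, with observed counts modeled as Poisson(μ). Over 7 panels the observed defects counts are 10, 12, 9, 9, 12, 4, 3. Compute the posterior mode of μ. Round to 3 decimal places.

μ̂_MAP = 7.875

Σxᵢ = 10+12+9+9+12+4+3 = 59, with n = 7.
Posterior ∝ μ^4e^(−1μ) · μ^59e^(−7μ) = μ^63e^(−8μ), i.e. Gamma(shape=64, rate=8).
The mode of a Gamma(a, b) with a ≥ 1 (shape–rate) is (a−1)/b = 63/8 ≈ 7.875.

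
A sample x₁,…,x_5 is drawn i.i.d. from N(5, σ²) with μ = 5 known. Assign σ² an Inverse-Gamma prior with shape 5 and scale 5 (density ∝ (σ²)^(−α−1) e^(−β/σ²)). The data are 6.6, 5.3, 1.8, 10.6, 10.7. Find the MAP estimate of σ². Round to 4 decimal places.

Sum of squared deviations about the known mean: SS = (6.6−5)² + (5.3−5)² + (1.8−5)² + (10.6−5)² + (10.7−5)² = 76.74.
The Normal likelihood contributes (σ²)^(−n/2) exp(−SS/(2σ²)), so the posterior is Inverse-Gamma(α + n/2, β + SS/2) = Inverse-Gamma(7.5, 43.37).
The mode of Inverse-Gamma(a, b) is b/(a+1) = 43.37/8.5 ≈ 5.1024.

σ̂²_MAP = 5.1024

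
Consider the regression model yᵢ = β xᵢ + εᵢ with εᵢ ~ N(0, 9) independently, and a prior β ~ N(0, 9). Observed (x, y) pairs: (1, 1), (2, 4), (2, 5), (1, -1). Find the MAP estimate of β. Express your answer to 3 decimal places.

log p(β | y) = −Σ(yᵢ − βxᵢ)²/(2·9) − β²/(2·9) + const.
Setting the derivative to zero: Σxᵢ(yᵢ − βxᵢ)/9 − β/9 = 0, so β = Σxᵢyᵢ / (Σxᵢ² + σ²/τ²).
Σxᵢyᵢ = 1·1 + 2·4 + 2·5 + 1·(-1) = 18; Σxᵢ² = 10; σ²/τ² = 1.
β̂_MAP = 18 / (10 + 1) = 18/11 ≈ 1.636.

β̂_MAP = 1.636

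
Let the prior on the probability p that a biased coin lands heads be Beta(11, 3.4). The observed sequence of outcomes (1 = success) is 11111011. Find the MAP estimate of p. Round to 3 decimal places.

p̂_MAP = 0.833

Prior: Beta(11, 3.4).
Data: 7 successes in 8 trials (from the sequence). The binomial likelihood contributes p^7(1−p)^1, so the posterior is Beta(11+7, 3.4+1) = Beta(18, 4.4).
For Beta(a, b) with a, b > 1 the mode is (a−1)/(a+b−2) = 17/20.4 ≈ 0.833.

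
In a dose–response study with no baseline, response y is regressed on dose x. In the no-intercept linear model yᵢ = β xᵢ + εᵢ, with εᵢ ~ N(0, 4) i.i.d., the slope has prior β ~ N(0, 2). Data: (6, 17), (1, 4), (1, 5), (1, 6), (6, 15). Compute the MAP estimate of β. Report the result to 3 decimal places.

log p(β | y) = −Σ(yᵢ − βxᵢ)²/(2·4) − β²/(2·2) + const.
Setting the derivative to zero: Σxᵢ(yᵢ − βxᵢ)/4 − β/2 = 0, so β = Σxᵢyᵢ / (Σxᵢ² + σ²/τ²).
Σxᵢyᵢ = 6·17 + 1·4 + 1·5 + 1·6 + 6·15 = 207; Σxᵢ² = 75; σ²/τ² = 2.
β̂_MAP = 207 / (75 + 2) = 207/77 ≈ 2.688.

β̂_MAP = 2.688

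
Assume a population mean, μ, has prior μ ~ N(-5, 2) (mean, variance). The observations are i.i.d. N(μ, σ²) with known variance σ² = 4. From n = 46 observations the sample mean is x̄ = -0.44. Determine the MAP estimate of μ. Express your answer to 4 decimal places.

μ̂_MAP = -0.6300

n = 46, x̄ = -0.44.
For a Normal prior and Normal likelihood with known variance, the posterior is Normal; its mode equals its mean, the precision-weighted average.
Prior precision 1/σ₀² = 1/2 = 0.5; data precision n/σ² = 46/4 = 11.5.
μ̂ = (0.5·(-5) + 11.5·(-0.44)) / (0.5 + 11.5) = (-7.56)/12 = -0.6300.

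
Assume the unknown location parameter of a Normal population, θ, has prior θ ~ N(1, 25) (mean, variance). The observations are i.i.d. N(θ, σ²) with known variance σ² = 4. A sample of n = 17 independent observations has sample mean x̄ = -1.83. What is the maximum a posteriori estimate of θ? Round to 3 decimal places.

θ̂_MAP = -1.804

n = 17, x̄ = -1.83.
For a Normal prior and Normal likelihood with known variance, the posterior is Normal; its mode equals its mean, the precision-weighted average.
Prior precision 1/σ₀² = 1/25 = 0.04; data precision n/σ² = 17/4 = 4.25.
θ̂ = (0.04·1 + 4.25·(-1.83)) / (0.04 + 4.25) = (-7.7375)/4.29 = -3095/1716 ≈ -1.804.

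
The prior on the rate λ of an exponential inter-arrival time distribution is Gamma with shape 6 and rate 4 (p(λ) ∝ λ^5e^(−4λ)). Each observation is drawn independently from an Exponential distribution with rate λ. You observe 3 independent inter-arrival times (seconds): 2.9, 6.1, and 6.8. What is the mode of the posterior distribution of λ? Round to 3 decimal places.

λ̂_MAP = 0.404

The Exponential(rate=λ) likelihood is ∝ λ^n e^(−λΣtᵢ). Here n = 3 and Σtᵢ = 2.9 + 6.1 + 6.8 = 15.8.
Posterior ∝ λ^5e^(−4λ) · λ^3e^(−15.8λ) = λ^8e^(−19.8λ), i.e. Gamma(9, 19.8).
Mode = (a−1)/b = 8/19.8 ≈ 0.404.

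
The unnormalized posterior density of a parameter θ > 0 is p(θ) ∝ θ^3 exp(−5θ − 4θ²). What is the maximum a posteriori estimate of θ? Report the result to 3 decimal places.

ℓ'(θ) = 3/θ − 5 − 8θ. Setting this to zero and multiplying by θ: 8θ² + 5θ − 3 = 0.
θ = (−5 + √(5² + 4·8·3)) / (2·8) = (−5 + √121) / 16 = (−5 + 11)/16 = 3/8.
ℓ''(θ) = −3/θ² − 8 < 0, confirming a maximum.

θ̂_MAP = 0.375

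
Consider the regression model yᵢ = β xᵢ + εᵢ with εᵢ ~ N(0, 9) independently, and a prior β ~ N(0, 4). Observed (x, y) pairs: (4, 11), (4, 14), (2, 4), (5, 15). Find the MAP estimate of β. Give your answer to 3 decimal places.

log p(β | y) = −Σ(yᵢ − βxᵢ)²/(2·9) − β²/(2·4) + const.
Setting the derivative to zero: Σxᵢ(yᵢ − βxᵢ)/9 − β/4 = 0, so β = Σxᵢyᵢ / (Σxᵢ² + σ²/τ²).
Σxᵢyᵢ = 4·11 + 4·14 + 2·4 + 5·15 = 183; Σxᵢ² = 61; σ²/τ² = 2.25.
β̂_MAP = 183 / (61 + 2.25) = 183/63.25 ≈ 2.893.

β̂_MAP = 2.893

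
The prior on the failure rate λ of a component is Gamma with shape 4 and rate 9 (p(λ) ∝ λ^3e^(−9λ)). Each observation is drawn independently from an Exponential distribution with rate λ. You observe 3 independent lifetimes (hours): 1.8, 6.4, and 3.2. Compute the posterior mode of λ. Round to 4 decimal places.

λ̂_MAP = 0.2941

The Exponential(rate=λ) likelihood is ∝ λ^n e^(−λΣtᵢ). Here n = 3 and Σtᵢ = 1.8 + 6.4 + 3.2 = 11.4.
Posterior ∝ λ^3e^(−9λ) · λ^3e^(−11.4λ) = λ^6e^(−20.4λ), i.e. Gamma(7, 20.4).
Mode = (a−1)/b = 6/20.4 ≈ 0.2941.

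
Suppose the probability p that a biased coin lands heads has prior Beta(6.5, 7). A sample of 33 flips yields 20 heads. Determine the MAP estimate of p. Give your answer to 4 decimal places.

p̂_MAP = 0.5730

Prior: Beta(6.5, 7).
Data: 20 successes in 33 trials. The binomial likelihood contributes p^20(1−p)^13, so the posterior is Beta(6.5+20, 7+13) = Beta(26.5, 20).
For Beta(a, b) with a, b > 1 the mode is (a−1)/(a+b−2) = 25.5/44.5 ≈ 0.5730.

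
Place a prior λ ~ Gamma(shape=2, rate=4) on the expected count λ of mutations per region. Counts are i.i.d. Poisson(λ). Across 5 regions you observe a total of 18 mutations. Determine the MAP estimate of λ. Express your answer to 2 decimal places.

Σxᵢ = 18, n = 5.
Posterior ∝ λe^(−4λ) · λ^18e^(−5λ) = λ^19e^(−9λ), i.e. Gamma(shape=20, rate=9).
The mode of a Gamma(a, b) with a ≥ 1 (shape–rate) is (a−1)/b = 19/9 ≈ 2.11.

λ̂_MAP = 2.11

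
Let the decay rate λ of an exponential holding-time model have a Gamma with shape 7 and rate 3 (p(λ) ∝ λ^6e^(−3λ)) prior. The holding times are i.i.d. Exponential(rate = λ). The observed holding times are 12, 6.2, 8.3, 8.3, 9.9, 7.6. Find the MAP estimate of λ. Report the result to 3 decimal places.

λ̂_MAP = 0.217

The Exponential(rate=λ) likelihood is ∝ λ^n e^(−λΣtᵢ). Here n = 6 and Σtᵢ = 12 + 6.2 + 8.3 + 8.3 + 9.9 + 7.6 = 52.3.
Posterior ∝ λ^6e^(−3λ) · λ^6e^(−52.3λ) = λ^12e^(−55.3λ), i.e. Gamma(13, 55.3).
Mode = (a−1)/b = 12/55.3 ≈ 0.217.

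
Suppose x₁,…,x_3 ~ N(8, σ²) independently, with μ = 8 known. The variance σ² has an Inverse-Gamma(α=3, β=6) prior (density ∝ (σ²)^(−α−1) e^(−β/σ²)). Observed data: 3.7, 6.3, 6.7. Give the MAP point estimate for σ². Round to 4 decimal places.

Sum of squared deviations about the known mean: SS = (3.7−8)² + (6.3−8)² + (6.7−8)² = 23.07.
The Normal likelihood contributes (σ²)^(−n/2) exp(−SS/(2σ²)), so the posterior is Inverse-Gamma(α + n/2, β + SS/2) = Inverse-Gamma(4.5, 17.535).
The mode of Inverse-Gamma(a, b) is b/(a+1) = 17.535/5.5 ≈ 3.1882.

σ̂²_MAP = 3.1882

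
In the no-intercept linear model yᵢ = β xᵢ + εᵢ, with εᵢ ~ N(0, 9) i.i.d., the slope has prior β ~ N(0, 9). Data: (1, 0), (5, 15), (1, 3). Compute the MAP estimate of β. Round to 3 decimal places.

log p(β | y) = −Σ(yᵢ − βxᵢ)²/(2·9) − β²/(2·9) + const.
Setting the derivative to zero: Σxᵢ(yᵢ − βxᵢ)/9 − β/9 = 0, so β = Σxᵢyᵢ / (Σxᵢ² + σ²/τ²).
Σxᵢyᵢ = 1·0 + 5·15 + 1·3 = 78; Σxᵢ² = 27; σ²/τ² = 1.
β̂_MAP = 78 / (27 + 1) = 78/28 ≈ 2.786.

β̂_MAP = 2.786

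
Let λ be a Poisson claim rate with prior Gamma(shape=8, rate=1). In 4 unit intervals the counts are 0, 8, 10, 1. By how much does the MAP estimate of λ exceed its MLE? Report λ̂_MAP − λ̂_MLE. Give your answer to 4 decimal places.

Σxᵢ = 19. Posterior is Gamma(27, 5); MAP = (27−1)/5 = 26/5 ≈ 5.20000.
MLE = x̄ = 19/4 ≈ 4.75000.
Difference = 26/5 − 19/4 = 9/20 ≈ 0.4500.

MAP − MLE = 0.4500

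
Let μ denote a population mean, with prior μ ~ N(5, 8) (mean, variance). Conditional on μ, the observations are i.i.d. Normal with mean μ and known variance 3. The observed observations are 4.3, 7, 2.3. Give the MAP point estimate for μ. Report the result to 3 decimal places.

μ̂_MAP = 4.585

n = 3; x̄ = (4.3 + 7 + 2.3)/3 = 13.6/3 = 68/15 ≈ 4.5333.
For a Normal prior and Normal likelihood with known variance, the posterior is Normal; its mode equals its mean, the precision-weighted average.
Prior precision 1/σ₀² = 1/8 = 0.125; data precision n/σ² = 3/3 = 1.
μ̂ = (0.125·5 + 1·(68/15)) / (0.125 + 1) = (619/120)/1.125 = 619/135 ≈ 4.585.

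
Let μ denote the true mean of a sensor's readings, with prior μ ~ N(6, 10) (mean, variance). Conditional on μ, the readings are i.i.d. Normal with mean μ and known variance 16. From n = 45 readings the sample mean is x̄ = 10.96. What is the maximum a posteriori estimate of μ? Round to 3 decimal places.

n = 45, x̄ = 10.96.
For a Normal prior and Normal likelihood with known variance, the posterior is Normal; its mode equals its mean, the precision-weighted average.
Prior precision 1/σ₀² = 1/10 = 0.1; data precision n/σ² = 45/16 = 2.8125.
μ̂ = (0.1·6 + 2.8125·10.96) / (0.1 + 2.8125) = 31.425/2.9125 = 2514/233 ≈ 10.790.

μ̂_MAP = 10.790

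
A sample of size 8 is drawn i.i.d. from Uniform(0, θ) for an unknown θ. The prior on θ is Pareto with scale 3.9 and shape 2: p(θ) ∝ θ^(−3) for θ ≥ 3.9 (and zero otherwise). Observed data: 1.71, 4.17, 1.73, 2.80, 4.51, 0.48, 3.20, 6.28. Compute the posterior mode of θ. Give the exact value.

The Uniform(0, θ) likelihood is θ^(−n) for θ ≥ max(xᵢ), zero otherwise. Here max(xᵢ) = 6.28.
Posterior ∝ θ^(−3) · θ^(−8) = θ^(−11) on θ ≥ max(3.9, 6.28) = 6.28.
This density is strictly decreasing in θ, so the posterior mode lies at the lower boundary of the support.

θ̂_MAP = 6.28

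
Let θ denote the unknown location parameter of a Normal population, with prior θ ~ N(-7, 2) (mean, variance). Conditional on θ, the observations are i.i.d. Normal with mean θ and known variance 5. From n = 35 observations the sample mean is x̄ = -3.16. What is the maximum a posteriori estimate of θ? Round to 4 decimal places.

θ̂_MAP = -3.4160

n = 35, x̄ = -3.16.
For a Normal prior and Normal likelihood with known variance, the posterior is Normal; its mode equals its mean, the precision-weighted average.
Prior precision 1/σ₀² = 1/2 = 0.5; data precision n/σ² = 35/5 = 7.
θ̂ = (0.5·(-7) + 7·(-3.16)) / (0.5 + 7) = (-25.62)/7.5 = -3.4160.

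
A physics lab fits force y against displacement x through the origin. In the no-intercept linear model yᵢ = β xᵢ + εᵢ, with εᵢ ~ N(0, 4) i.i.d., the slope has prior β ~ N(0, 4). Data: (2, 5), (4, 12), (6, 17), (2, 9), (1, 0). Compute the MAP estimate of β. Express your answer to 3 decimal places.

β̂_MAP = 2.871

log p(β | y) = −Σ(yᵢ − βxᵢ)²/(2·4) − β²/(2·4) + const.
Setting the derivative to zero: Σxᵢ(yᵢ − βxᵢ)/4 − β/4 = 0, so β = Σxᵢyᵢ / (Σxᵢ² + σ²/τ²).
Σxᵢyᵢ = 2·5 + 4·12 + 6·17 + 2·9 + 1·0 = 178; Σxᵢ² = 61; σ²/τ² = 1.
β̂_MAP = 178 / (61 + 1) = 178/62 ≈ 2.871.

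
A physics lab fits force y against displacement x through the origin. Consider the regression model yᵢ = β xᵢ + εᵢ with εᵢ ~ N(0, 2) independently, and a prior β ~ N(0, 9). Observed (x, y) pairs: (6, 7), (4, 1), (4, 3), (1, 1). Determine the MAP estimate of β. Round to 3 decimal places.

log p(β | y) = −Σ(yᵢ − βxᵢ)²/(2·2) − β²/(2·9) + const.
Setting the derivative to zero: Σxᵢ(yᵢ − βxᵢ)/2 − β/9 = 0, so β = Σxᵢyᵢ / (Σxᵢ² + σ²/τ²).
Σxᵢyᵢ = 6·7 + 4·1 + 4·3 + 1·1 = 59; Σxᵢ² = 69; σ²/τ² = 2/9.
β̂_MAP = 59 / (69 + 2/9) = 59/(623/9) = 531/623 ≈ 0.852.

β̂_MAP = 0.852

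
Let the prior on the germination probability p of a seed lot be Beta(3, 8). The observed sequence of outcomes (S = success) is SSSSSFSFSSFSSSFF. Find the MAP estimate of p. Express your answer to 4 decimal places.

Prior: Beta(3, 8).
Data: 11 successes in 16 trials (from the sequence). The binomial likelihood contributes p^11(1−p)^5, so the posterior is Beta(3+11, 8+5) = Beta(14, 13).
For Beta(a, b) with a, b > 1 the mode is (a−1)/(a+b−2) = 13/25 ≈ 0.5200.

p̂_MAP = 0.5200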